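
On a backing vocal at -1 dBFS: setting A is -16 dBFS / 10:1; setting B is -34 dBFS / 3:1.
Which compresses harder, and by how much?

A: overshoot 15 dB → output overshoot 1.5 dB → GR 13.5 dB.
B: overshoot 33 dB → output overshoot 11 dB → GR 22 dB.
B reduces 8.5 dB more.

B, by 8.5 dB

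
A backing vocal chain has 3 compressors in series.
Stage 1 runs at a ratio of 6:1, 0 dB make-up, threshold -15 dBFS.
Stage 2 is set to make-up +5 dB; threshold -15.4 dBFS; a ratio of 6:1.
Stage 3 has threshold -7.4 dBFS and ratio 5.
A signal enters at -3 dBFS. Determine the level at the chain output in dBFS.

Stage 1: overshoot 12 dB → 12/6 = 2 dB → -13 dBFS.
Stage 2: 2.4 dB above -15.4 dBFS, reduced 6:1 to 0.4 dB above → -15 dBFS; +5 dB make-up → -10 dBFS.
Stage 3: below threshold (-10 ≤ -7.4); passes unchanged; output -10 dBFS.

-10 dBFS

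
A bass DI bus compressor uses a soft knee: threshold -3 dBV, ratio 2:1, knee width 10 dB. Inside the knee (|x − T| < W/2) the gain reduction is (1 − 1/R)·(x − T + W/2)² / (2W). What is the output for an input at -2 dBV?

x − T + W/2 = -2 − (-3) + 5 = 6.
GR = (1 − 1/2) × 6² / 20 = 0.5 × 36 / 20 = 0.9 dB.
Output = -2 − 0.9 = -2.9 dBV.

-2.9 dBV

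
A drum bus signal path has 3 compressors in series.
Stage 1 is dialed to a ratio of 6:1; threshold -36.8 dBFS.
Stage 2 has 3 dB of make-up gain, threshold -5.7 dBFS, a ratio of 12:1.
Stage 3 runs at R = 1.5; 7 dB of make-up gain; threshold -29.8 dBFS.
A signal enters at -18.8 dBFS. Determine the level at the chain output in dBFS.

-23.8 dBFS

Stage 1: overshoot 18 dB → 18/6 = 3 dB → -33.8 dBFS.
Stage 2: below threshold (-33.8 ≤ -5.7); passes unchanged; make-up brings it to -30.8 dBFS.
Stage 3: -30.8 dBFS is at or below the -29.8 dBFS threshold — no compression; make-up brings it to -23.8 dBFS.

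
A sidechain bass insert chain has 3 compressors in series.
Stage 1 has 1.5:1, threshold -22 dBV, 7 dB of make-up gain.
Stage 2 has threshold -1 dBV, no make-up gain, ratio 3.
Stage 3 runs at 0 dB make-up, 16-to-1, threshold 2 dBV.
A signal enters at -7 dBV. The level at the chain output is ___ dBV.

Stage 1: -7 dBV is 15 dB over -22 dBV; at 1.5:1 that becomes 10 dB over, giving -12 dBV; +7 dB make-up → -5 dBV.
Stage 2: -5 dBV ≤ -1 dBV, so stage 2 doesn't engage; output -5 dBV.
Stage 3: -5 dBV ≤ 2 dBV, so stage 3 doesn't engage; output -5 dBV.

-5 dBV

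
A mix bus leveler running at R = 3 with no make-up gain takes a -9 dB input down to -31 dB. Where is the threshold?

Gain reduction = -9 − (-31) = 22 dB; output overshoot = GR / (R − 1) = 22 / 2 = 11 dB.
Threshold = output − output overshoot = -31 − 11 = -42 dB.

-42 dB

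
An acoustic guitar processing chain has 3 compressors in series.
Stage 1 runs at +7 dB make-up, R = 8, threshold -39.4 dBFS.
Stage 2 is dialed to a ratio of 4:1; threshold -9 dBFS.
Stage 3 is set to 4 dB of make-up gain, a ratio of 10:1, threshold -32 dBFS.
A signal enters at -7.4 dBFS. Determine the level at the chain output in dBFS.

-27.64 dBFS

Stage 1: overshoot 32 dB → 32/8 = 4 dB → -35.4 dBFS; +7 dB make-up → -28.4 dBFS.
Stage 2: -28.4 dBFS is at or below the -9 dBFS threshold — no compression; output -28.4 dBFS.
Stage 3: overshoot 3.6 dB → 3.6/10 = 0.36 dB → -31.64 dBFS; +4 dB make-up → -27.64 dBFS.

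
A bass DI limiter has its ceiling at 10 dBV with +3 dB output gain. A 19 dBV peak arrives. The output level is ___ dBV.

The limiter clamps the peak to its 10 dBV ceiling.
Output gain then adds 3 dB: 10 + 3 = 13 dBV.

13 dBV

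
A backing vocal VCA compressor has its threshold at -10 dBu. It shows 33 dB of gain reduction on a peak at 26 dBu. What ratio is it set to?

12:1

Input overshoot = 26 − (-10) = 36 dB.
Output overshoot = 36 − 33 = 3 dB.
Ratio = input overshoot / output overshoot = 36 / 3 = 12.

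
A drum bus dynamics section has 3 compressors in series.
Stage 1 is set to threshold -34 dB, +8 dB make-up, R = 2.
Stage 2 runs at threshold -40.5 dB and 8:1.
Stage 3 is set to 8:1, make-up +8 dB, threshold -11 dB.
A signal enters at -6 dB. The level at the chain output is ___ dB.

Stage 1: -6 dB is 28 dB over -34 dB; at 2:1 that becomes 14 dB over, giving -20 dB; +8 dB make-up → -12 dB.
Stage 2: -12 dB is 28.5 dB over -40.5 dB; at 8:1 that becomes 3.5625 dB over, giving -36.9375 dB.
Stage 3: -36.9375 dB is at or below the -11 dB threshold — no compression; make-up brings it to -28.9375 dB.

-28.9375 dB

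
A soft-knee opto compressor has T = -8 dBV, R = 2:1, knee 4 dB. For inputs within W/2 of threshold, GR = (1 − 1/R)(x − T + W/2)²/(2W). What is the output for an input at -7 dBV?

x − T + W/2 = -7 − (-8) + 2 = 3.
GR = (1 − 1/2) × 3² / 8 = 0.5 × 9 / 8 = 0.5625 dB.
Output = -7 − 0.5625 = -7.5625 dBV.

-7.5625 dBV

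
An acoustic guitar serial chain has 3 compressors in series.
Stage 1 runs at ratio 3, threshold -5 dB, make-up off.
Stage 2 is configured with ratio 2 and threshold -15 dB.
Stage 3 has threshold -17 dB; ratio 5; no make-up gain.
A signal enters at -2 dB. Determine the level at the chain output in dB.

Stage 1: overshoot 3 dB → 3/3 = 1 dB → -4 dB.
Stage 2: -4 dB is 11 dB over -15 dB; at 2:1 that becomes 5.5 dB over, giving -9.5 dB.
Stage 3: 7.5 dB above -17 dB, reduced 5:1 to 1.5 dB above → -15.5 dB.

-15.5 dB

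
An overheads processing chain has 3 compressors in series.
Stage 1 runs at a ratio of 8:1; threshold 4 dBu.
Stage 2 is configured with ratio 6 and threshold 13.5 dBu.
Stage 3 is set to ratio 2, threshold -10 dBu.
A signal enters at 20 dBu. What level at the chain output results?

-2 dBu

Stage 1: overshoot 16 dB → 16/8 = 2 dB → 6 dBu.
Stage 2: below threshold (6 ≤ 13.5); passes unchanged; output 6 dBu.
Stage 3: 6 dBu is 16 dB over -10 dBu; at 2:1 that becomes 8 dB over, giving -2 dBu.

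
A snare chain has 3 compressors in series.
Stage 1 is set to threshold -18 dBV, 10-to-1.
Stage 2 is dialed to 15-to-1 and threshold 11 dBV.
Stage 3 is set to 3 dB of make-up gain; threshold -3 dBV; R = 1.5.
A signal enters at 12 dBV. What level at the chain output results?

Stage 1: overshoot 30 dB → 30/10 = 3 dB → -15 dBV.
Stage 2: -15 dBV is at or below the 11 dBV threshold — no compression; output -15 dBV.
Stage 3: below threshold (-15 ≤ -3); passes unchanged; make-up brings it to -12 dBV.

-12 dBV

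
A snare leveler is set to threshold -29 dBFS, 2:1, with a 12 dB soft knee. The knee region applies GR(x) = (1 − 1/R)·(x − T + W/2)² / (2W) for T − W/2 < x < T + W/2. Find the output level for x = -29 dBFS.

-29.75 dBFS

x − T + W/2 = -29 − (-29) + 6 = 6.
GR = (1 − 1/2) × 6² / 24 = 0.5 × 36 / 24 = 0.75 dB.
Output = -29 − 0.75 = -29.75 dBFS.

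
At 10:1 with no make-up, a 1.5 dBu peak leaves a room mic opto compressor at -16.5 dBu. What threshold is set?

-18.5 dBu

Input is 20 dB above T (since output overshoot × R = input overshoot: (-16.5 − T)·10 = 1.5 − T gives T = -18.5 dBu).
Check: -18.5 + (1.5 − (-18.5))/10 = -18.5 + 2 = -16.5 dBu. ✓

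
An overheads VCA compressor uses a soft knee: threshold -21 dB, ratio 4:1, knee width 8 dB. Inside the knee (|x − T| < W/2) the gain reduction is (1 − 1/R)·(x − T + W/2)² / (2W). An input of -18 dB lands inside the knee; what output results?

x − T + W/2 = -18 − (-21) + 4 = 7.
GR = (1 − 1/4) × 7² / 16 = 0.75 × 49 / 16 = 2.296875 dB.
Output = -18 − 2.296875 = -20.296875 dB.

-20.296875 dB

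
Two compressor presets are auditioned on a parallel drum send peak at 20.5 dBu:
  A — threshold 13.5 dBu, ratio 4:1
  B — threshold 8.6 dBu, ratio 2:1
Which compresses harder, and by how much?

A: 7 dB over, compressed to 1.75 dB over, so 5.25 dB of GR.
B: 11.9 dB over, compressed to 5.95 dB over, so 5.95 dB of GR.
Difference: 0.7 dB in favour of B.

B, by 0.7 dB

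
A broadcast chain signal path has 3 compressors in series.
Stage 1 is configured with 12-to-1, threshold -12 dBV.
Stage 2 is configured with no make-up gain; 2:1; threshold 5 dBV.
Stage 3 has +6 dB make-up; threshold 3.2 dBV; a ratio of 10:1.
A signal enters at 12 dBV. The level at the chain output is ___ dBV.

Stage 1: overshoot 24 dB → 24/12 = 2 dB → -10 dBV.
Stage 2: below threshold (-10 ≤ 5); passes unchanged; output -10 dBV.
Stage 3: -10 dBV ≤ 3.2 dBV, so stage 3 doesn't engage; make-up brings it to -4 dBV.

-4 dBV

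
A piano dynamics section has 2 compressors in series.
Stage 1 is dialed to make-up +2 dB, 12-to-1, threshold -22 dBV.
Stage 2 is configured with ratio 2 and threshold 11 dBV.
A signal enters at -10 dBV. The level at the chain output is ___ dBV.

-19 dBV

Stage 1: overshoot 12 dB → 12/12 = 1 dB → -21 dBV; +2 dB make-up → -19 dBV.
Stage 2: -19 dBV ≤ 11 dBV, so stage 2 doesn't engage; output -19 dBV.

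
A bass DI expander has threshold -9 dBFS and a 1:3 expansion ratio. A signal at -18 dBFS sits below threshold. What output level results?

-36 dBFS

Below threshold, a 1:3 expander applies gain = (3−1)×(T − x) of attenuation.
(3−1) × 9 = 18 dB, so output = -18 − 18 = -36 dBFS.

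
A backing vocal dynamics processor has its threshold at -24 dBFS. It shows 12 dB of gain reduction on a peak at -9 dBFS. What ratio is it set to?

Input overshoot = -9 − (-24) = 15 dB.
Output overshoot = 15 − 12 = 3 dB.
Ratio = input overshoot / output overshoot = 15 / 3 = 5.

5:1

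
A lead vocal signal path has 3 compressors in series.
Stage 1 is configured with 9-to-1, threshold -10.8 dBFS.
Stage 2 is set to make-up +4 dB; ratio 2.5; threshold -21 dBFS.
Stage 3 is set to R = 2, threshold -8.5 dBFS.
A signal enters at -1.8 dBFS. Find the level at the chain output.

Stage 1: 9 dB above -10.8 dBFS, reduced 9:1 to 1 dB above → -9.8 dBFS.
Stage 2: 11.2 dB above -21 dBFS, reduced 2.5:1 to 4.48 dB above → -16.52 dBFS; +4 dB make-up → -12.52 dBFS.
Stage 3: -12.52 dBFS is at or below the -8.5 dBFS threshold — no compression; output -12.52 dBFS.

-12.52 dBFS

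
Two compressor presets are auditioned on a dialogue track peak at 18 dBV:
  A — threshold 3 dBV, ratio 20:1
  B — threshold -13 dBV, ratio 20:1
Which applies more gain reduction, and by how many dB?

B, by 15.2 dB

A: 15 dB over, compressed to 0.75 dB over, so 14.25 dB of GR.
B: 31 dB over, compressed to 1.55 dB over, so 29.45 dB of GR.
B applies 15.2 dB more gain reduction.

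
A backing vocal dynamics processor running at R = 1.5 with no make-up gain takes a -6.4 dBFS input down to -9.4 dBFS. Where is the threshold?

Input is 9 dB above T (since output overshoot × R = input overshoot: (-9.4 − T)·1.5 = -6.4 − T gives T = -15.4 dBFS).
Check: -15.4 + (-6.4 − (-15.4))/1.5 = -15.4 + 6 = -9.4 dBFS. ✓

-15.4 dBFS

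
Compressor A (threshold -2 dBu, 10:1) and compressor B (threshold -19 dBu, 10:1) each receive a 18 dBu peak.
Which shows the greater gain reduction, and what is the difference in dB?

B, by 15.3 dB

A: overshoot 20 dB → output overshoot 2 dB → GR 18 dB.
B: overshoot 37 dB → output overshoot 3.7 dB → GR 33.3 dB.
B reduces 15.3 dB more.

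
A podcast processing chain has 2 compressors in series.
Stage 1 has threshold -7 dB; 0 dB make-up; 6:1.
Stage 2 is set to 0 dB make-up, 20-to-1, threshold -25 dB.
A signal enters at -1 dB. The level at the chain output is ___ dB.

Stage 1: overshoot 6 dB → 6/6 = 1 dB → -6 dB.
Stage 2: 19 dB above -25 dB, reduced 20:1 to 0.95 dB above → -24.05 dB.

-24.05 dB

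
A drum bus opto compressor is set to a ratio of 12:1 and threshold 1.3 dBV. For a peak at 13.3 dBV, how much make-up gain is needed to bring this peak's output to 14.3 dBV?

12 dB

Overshoot 12 dB → 12/12 = 1 dB after compression, so the compressed level is 1.3 + 1 = 2.3 dBV.
Make-up = target − compressed = 14.3 − 2.3 = 12 dB.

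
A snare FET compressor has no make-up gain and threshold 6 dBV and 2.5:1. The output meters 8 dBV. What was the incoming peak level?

11 dBV

That's 2 dB above the 6 dBV threshold.
Before 2.5:1 compression the overshoot was 2 × 2.5 = 5 dB, so input = 6 + 5 = 11 dBV.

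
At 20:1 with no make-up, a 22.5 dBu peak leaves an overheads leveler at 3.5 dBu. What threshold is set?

2.5 dBu

Gain reduction = 22.5 − 3.5 = 19 dB; output overshoot = GR / (R − 1) = 19 / 19 = 1 dB.
Threshold = output − output overshoot = 3.5 − 1 = 2.5 dBu.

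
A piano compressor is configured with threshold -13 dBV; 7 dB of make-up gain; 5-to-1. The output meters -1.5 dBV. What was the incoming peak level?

Remove make-up: -1.5 − 7 = -8.5 dBV.
Post-compression overshoot = -8.5 − (-13) = 4.5 dB.
Input overshoot = R × output overshoot = 22.5 dB → input = -13 + 22.5 = 9.5 dBV.

9.5 dBV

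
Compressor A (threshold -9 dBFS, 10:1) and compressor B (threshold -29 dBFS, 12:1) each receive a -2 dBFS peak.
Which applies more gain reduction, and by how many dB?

A: overshoot 7 dB → output overshoot 0.7 dB → GR 6.3 dB.
B: overshoot 27 dB → output overshoot 2.25 dB → GR 24.75 dB.
B reduces 18.45 dB more.

B, by 18.45 dB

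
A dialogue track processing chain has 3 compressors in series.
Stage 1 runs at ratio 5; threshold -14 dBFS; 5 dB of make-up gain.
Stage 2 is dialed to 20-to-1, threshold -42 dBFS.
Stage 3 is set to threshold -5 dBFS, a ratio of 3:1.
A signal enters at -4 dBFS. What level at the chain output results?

-40.25 dBFS

Stage 1: overshoot 10 dB → 10/5 = 2 dB → -12 dBFS; +5 dB make-up → -7 dBFS.
Stage 2: -7 dBFS is 35 dB over -42 dBFS; at 20:1 that becomes 1.75 dB over, giving -40.25 dBFS.
Stage 3: below threshold (-40.25 ≤ -5); passes unchanged; output -40.25 dBFS.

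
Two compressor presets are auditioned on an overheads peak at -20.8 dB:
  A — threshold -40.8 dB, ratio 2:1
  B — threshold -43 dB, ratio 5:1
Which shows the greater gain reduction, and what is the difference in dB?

B, by 7.76 dB

A: overshoot 20 dB → output overshoot 10 dB → GR 10 dB.
B: overshoot 22.2 dB → output overshoot 4.44 dB → GR 17.76 dB.
Difference: 7.76 dB in favour of B.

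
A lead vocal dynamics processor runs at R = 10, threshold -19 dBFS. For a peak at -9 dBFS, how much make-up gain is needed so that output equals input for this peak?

9 dB

Without make-up, output = threshold + overshoot/10 = -19 + 1 = -18 dBFS.
Gap to target: 9 dB.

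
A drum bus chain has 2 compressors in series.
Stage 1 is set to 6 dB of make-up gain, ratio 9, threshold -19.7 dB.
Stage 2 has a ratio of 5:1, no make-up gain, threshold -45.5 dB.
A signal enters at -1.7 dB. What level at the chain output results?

-38.74 dB

Stage 1: 18 dB above -19.7 dB, reduced 9:1 to 2 dB above → -17.7 dB; +6 dB make-up → -11.7 dB.
Stage 2: 33.8 dB above -45.5 dB, reduced 5:1 to 6.76 dB above → -38.74 dB.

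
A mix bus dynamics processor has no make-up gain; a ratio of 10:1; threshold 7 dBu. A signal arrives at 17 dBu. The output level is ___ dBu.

8 dBu

17 dBu sits 10 dB over threshold.
At 10:1 the overshoot is divided by 10, leaving 1 dB above threshold.
That puts the output at 8 dBu.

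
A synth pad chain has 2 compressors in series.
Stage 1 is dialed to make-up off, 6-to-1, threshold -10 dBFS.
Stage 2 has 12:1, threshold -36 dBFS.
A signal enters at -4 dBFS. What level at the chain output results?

Stage 1: overshoot 6 dB → 6/6 = 1 dB → -9 dBFS.
Stage 2: 27 dB above -36 dBFS, reduced 12:1 to 2.25 dB above → -33.75 dBFS.

-33.75 dBFS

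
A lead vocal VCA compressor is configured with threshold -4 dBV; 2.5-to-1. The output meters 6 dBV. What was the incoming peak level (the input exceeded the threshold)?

Post-compression overshoot = 6 − (-4) = 10 dB.
Before 2.5:1 compression the overshoot was 10 × 2.5 = 25 dB, so input = -4 + 25 = 21 dBV.

21 dBV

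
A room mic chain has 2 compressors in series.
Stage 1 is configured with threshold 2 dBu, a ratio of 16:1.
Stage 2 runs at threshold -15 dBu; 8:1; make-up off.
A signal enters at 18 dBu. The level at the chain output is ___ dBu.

-12.75 dBu

Stage 1: 18 dBu is 16 dB over 2 dBu; at 16:1 that becomes 1 dB over, giving 3 dBu.
Stage 2: overshoot 18 dB → 18/8 = 2.25 dB → -12.75 dBu.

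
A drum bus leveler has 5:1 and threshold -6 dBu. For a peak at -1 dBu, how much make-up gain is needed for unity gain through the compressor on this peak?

4 dB

Without make-up, output = threshold + overshoot/5 = -6 + 1 = -5 dBu.
Gap to target: 4 dB.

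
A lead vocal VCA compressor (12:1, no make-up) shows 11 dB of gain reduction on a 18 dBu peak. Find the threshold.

Input is 12 dB above T (since output overshoot × R = input overshoot: (7 − T)·12 = 18 − T gives T = 6 dBu).
Check: 6 + (18 − 6)/12 = 6 + 1 = 7 dBu. ✓

6 dBu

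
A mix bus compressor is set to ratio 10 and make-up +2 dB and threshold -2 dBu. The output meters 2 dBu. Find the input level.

18 dBu

Before make-up, the level was 2 − 2 = 0 dBu.
That's 2 dB above the -2 dBu threshold.
Input overshoot = R × output overshoot = 20 dB → input = -2 + 20 = 18 dBu.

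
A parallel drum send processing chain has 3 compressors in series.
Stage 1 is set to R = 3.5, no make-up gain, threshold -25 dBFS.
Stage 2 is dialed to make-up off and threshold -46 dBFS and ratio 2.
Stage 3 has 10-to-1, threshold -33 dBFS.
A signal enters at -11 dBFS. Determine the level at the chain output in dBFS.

-33.5 dBFS

Stage 1: overshoot 14 dB → 14/3.5 = 4 dB → -21 dBFS.
Stage 2: -21 dBFS is 25 dB over -46 dBFS; at 2:1 that becomes 12.5 dB over, giving -33.5 dBFS.
Stage 3: -33.5 dBFS is at or below the -33 dBFS threshold — no compression; output -33.5 dBFS.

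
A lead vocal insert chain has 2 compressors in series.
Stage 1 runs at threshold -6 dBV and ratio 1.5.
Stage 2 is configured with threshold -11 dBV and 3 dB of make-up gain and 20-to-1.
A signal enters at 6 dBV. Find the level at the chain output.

-7.35 dBV

Stage 1: 12 dB above -6 dBV, reduced 1.5:1 to 8 dB above → 2 dBV.
Stage 2: 2 dBV is 13 dB over -11 dBV; at 20:1 that becomes 0.65 dB over, giving -10.35 dBV; +3 dB make-up → -7.35 dBV.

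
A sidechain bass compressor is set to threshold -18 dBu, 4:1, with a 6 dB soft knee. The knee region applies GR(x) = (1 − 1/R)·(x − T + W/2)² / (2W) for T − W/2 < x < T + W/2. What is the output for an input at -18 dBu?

x − T + W/2 = -18 − (-18) + 3 = 3.
GR = (1 − 1/4) × 3² / 12 = 0.75 × 9 / 12 = 0.5625 dB.
Output = -18 − 0.5625 = -18.5625 dBu.

-18.5625 dBu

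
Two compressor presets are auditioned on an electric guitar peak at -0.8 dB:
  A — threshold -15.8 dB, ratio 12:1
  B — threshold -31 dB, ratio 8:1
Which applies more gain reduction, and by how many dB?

A: overshoot 15 dB → output overshoot 1.25 dB → GR 13.75 dB.
B: overshoot 30.2 dB → output overshoot 3.775 dB → GR 26.425 dB.
B applies 12.675 dB more gain reduction.

B, by 12.675 dB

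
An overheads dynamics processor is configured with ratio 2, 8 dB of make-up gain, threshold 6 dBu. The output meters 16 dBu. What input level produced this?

Before make-up, the level was 16 − 8 = 8 dBu.
That's 2 dB above the 6 dBu threshold.
Undo the ratio: input overshoot = 2 × 2 = 4 dB, giving input = 10 dBu.

10 dBu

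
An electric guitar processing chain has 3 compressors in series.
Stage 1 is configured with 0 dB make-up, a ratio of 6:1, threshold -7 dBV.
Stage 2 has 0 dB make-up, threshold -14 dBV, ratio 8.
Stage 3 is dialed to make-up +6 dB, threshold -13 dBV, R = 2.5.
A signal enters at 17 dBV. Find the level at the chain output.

Stage 1: 24 dB above -7 dBV, reduced 6:1 to 4 dB above → -3 dBV.
Stage 2: 11 dB above -14 dBV, reduced 8:1 to 1.375 dB above → -12.625 dBV.
Stage 3: overshoot 0.375 dB → 0.375/2.5 = 0.15 dB → -12.85 dBV; +6 dB make-up → -6.85 dBV.

-6.85 dBV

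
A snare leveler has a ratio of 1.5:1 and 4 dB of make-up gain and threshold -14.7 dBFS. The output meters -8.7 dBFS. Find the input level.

-11.7 dBFS

Before make-up, the level was -8.7 − 4 = -12.7 dBFS.
The compressed level sits -12.7 − (-14.7) = 2 dB over threshold.
Before 1.5:1 compression the overshoot was 2 × 1.5 = 3 dB, so input = -14.7 + 3 = -11.7 dBFS.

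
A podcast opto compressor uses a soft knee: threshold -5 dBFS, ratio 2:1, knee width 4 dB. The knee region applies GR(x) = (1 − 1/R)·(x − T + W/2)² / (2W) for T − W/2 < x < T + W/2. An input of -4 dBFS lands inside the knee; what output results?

x − T + W/2 = -4 − (-5) + 2 = 3.
GR = (1 − 1/2) × 3² / 8 = 0.5 × 9 / 8 = 0.5625 dB.
Output = -4 − 0.5625 = -4.5625 dBFS.

-4.5625 dBFS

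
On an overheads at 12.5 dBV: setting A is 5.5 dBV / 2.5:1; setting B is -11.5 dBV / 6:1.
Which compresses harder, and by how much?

A: overshoot 7 dB → output overshoot 2.8 dB → GR 4.2 dB.
B: overshoot 24 dB → output overshoot 4 dB → GR 20 dB.
Difference: 15.8 dB in favour of B.

B, by 15.8 dB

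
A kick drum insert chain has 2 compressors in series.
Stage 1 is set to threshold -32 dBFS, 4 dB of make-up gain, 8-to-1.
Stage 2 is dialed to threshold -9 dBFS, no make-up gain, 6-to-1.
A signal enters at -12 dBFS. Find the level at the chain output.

Stage 1: overshoot 20 dB → 20/8 = 2.5 dB → -29.5 dBFS; +4 dB make-up → -25.5 dBFS.
Stage 2: -25.5 dBFS is at or below the -9 dBFS threshold — no compression; output -25.5 dBFS.

-25.5 dBFS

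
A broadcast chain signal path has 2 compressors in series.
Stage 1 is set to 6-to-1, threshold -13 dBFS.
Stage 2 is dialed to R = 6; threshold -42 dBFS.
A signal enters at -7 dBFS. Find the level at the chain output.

Stage 1: -7 dBFS is 6 dB over -13 dBFS; at 6:1 that becomes 1 dB over, giving -12 dBFS.
Stage 2: overshoot 30 dB → 30/6 = 5 dB → -37 dBFS.

-37 dBFS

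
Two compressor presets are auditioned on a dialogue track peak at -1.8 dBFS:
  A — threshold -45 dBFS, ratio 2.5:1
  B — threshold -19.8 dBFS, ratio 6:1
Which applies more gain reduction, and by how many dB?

A: overshoot 43.2 dB → output overshoot 17.28 dB → GR 25.92 dB.
B: overshoot 18 dB → output overshoot 3 dB → GR 15 dB.
A reduces 10.92 dB more.

A, by 10.92 dB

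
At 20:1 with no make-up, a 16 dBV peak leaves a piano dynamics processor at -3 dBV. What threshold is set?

Let T be the threshold. Output overshoot = (input overshoot)/R, so -3 − T = (16 − T)/20.
20·(-3 − T) = 16 − T → 19·T = -60 − 16 = -76.
T = -76/19 = -4 dBV.

-4 dBV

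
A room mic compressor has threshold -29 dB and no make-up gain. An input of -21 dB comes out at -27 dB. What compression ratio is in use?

4:1

Input overshoot = -21 − (-29) = 8 dB; output overshoot = -27 − (-29) = 2 dB.
Ratio = 8 / 2 = 4.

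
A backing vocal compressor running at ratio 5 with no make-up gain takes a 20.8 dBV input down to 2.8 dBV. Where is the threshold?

Let T be the threshold. Output overshoot = (input overshoot)/R, so 2.8 − T = (20.8 − T)/5.
5·(2.8 − T) = 20.8 − T → 4·T = 14 − 20.8 = -6.8.
T = -6.8/4 = -1.7 dBV.

-1.7 dBV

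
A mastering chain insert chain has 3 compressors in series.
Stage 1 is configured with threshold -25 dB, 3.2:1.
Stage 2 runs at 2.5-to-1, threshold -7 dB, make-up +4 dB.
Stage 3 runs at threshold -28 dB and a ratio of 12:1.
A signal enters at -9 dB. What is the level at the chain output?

-27 dB

Stage 1: overshoot 16 dB → 16/3.2 = 5 dB → -20 dB.
Stage 2: below threshold (-20 ≤ -7); passes unchanged; make-up brings it to -16 dB.
Stage 3: overshoot 12 dB → 12/12 = 1 dB → -27 dB.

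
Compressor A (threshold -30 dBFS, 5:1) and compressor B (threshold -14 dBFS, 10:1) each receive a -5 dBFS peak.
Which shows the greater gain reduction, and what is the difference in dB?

A, by 11.9 dB

A: overshoot 25 dB → output overshoot 5 dB → GR 20 dB.
B: overshoot 9 dB → output overshoot 0.9 dB → GR 8.1 dB.
A applies 11.9 dB more gain reduction.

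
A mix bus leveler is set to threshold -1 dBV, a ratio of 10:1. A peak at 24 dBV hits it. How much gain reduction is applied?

22.5 dB

24 dBV exceeds the threshold by 25 dB.
After 10:1 compression the overshoot becomes 25/10 = 2.5 dB.
Gain reduction = 25 − 2.5 = 22.5 dB.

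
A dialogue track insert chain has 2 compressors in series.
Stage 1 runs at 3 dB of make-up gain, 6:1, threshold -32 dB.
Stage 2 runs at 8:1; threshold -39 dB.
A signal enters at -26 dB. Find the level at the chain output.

-37.625 dB

Stage 1: overshoot 6 dB → 6/6 = 1 dB → -31 dB; +3 dB make-up → -28 dB.
Stage 2: -28 dB is 11 dB over -39 dB; at 8:1 that becomes 1.375 dB over, giving -37.625 dB.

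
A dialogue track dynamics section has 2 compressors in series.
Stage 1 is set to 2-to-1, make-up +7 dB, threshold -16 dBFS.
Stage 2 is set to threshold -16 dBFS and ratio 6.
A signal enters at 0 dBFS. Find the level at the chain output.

-13.5 dBFS

Stage 1: 16 dB above -16 dBFS, reduced 2:1 to 8 dB above → -8 dBFS; +7 dB make-up → -1 dBFS.
Stage 2: overshoot 15 dB → 15/6 = 2.5 dB → -13.5 dBFS.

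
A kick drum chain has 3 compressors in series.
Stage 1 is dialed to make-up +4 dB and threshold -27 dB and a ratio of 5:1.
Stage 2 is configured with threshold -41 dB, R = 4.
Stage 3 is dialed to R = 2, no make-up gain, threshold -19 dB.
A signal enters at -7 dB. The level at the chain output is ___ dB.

Stage 1: overshoot 20 dB → 20/5 = 4 dB → -23 dB; +4 dB make-up → -19 dB.
Stage 2: -19 dB is 22 dB over -41 dB; at 4:1 that becomes 5.5 dB over, giving -35.5 dB.
Stage 3: below threshold (-35.5 ≤ -19); passes unchanged; output -35.5 dB.

-35.5 dB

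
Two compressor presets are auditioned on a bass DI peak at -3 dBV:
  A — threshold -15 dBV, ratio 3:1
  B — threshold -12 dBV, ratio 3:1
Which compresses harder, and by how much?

A: 12 dB over, compressed to 4 dB over, so 8 dB of GR.
B: 9 dB over, compressed to 3 dB over, so 6 dB of GR.
A applies 2 dB more gain reduction.

A, by 2 dB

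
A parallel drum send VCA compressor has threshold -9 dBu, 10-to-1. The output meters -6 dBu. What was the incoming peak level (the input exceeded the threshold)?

The compressed level sits -6 − (-9) = 3 dB over threshold.
Input overshoot = R × output overshoot = 30 dB → input = -9 + 30 = 21 dBu.

21 dBu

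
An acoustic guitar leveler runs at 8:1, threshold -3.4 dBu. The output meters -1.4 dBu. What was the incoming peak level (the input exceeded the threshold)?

12.6 dBu

The compressed level sits -1.4 − (-3.4) = 2 dB over threshold.
Input overshoot = R × output overshoot = 16 dB → input = -3.4 + 16 = 12.6 dBu.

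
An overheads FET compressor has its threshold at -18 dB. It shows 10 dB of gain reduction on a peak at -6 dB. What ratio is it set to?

6:1

Input overshoot = -6 − (-18) = 12 dB.
Output overshoot = 12 − 10 = 2 dB.
Ratio = input overshoot / output overshoot = 12 / 2 = 6.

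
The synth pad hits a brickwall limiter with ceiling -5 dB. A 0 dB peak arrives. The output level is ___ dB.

The limiter clamps the peak to its -5 dB ceiling.

-5 dB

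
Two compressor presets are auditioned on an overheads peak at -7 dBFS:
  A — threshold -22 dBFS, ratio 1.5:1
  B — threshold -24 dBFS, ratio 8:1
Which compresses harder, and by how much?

A: 15 dB over, compressed to 10 dB over, so 5 dB of GR.
B: 17 dB over, compressed to 2.125 dB over, so 14.875 dB of GR.
B applies 9.875 dB more gain reduction.

B, by 9.875 dB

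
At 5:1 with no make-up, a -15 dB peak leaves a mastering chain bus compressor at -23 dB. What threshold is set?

Input is 10 dB above T (since output overshoot × R = input overshoot: (-23 − T)·5 = -15 − T gives T = -25 dB).
Check: -25 + (-15 − (-25))/5 = -25 + 2 = -23 dB. ✓

-25 dB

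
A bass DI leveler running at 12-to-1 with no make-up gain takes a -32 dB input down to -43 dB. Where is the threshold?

Let T be the threshold. Output overshoot = (input overshoot)/R, so -43 − T = (-32 − T)/12.
12·(-43 − T) = -32 − T → 11·T = -516 − (-32) = -484.
T = -484/11 = -44 dB.

-44 dB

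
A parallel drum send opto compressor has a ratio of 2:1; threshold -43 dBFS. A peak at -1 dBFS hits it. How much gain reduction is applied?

Overshoot = -1 − (-43) = 42 dB.
At 2:1, output sits 42/2 = 21 dB above threshold.
So the signal is attenuated by 42 − 21 = 21 dB.

21 dB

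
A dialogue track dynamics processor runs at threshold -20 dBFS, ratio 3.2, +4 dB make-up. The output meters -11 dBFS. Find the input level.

-4 dBFS

Before make-up, the level was -11 − 4 = -15 dBFS.
That's 5 dB above the -20 dBFS threshold.
Before 3.2:1 compression the overshoot was 5 × 3.2 = 16 dB, so input = -20 + 16 = -4 dBFS.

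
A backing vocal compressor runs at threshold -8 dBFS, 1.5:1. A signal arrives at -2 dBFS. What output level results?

-4 dBFS

Overshoot: -2 − (-8) = 6 dB.
The 6 dB excess becomes 4 dB after 1.5:1 reduction.
Output = -8 + 4 = -4 dBFS.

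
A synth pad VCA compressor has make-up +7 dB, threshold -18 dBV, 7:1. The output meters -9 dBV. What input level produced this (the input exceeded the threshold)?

Before make-up, the level was -9 − 7 = -16 dBV.
Post-compression overshoot = -16 − (-18) = 2 dB.
Undo the ratio: input overshoot = 2 × 7 = 14 dB, giving input = -4 dBV.

-4 dBV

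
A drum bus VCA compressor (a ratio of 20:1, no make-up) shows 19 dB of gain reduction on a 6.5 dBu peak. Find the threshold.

Gain reduction = 6.5 − (-12.5) = 19 dB; output overshoot = GR / (R − 1) = 19 / 19 = 1 dB.
Threshold = output − output overshoot = -12.5 − 1 = -13.5 dBu.

-13.5 dBu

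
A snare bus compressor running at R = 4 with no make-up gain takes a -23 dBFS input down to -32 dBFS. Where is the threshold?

-35 dBFS

Let T be the threshold. Output overshoot = (input overshoot)/R, so -32 − T = (-23 − T)/4.
4·(-32 − T) = -23 − T → 3·T = -128 − (-23) = -105.
T = -105/3 = -35 dBFS.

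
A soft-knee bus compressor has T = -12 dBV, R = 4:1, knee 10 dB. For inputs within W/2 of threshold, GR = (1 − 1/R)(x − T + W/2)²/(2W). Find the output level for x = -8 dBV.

x − T + W/2 = -8 − (-12) + 5 = 9.
GR = (1 − 1/4) × 9² / 20 = 0.75 × 81 / 20 = 3.0375 dB.
Output = -8 − 3.0375 = -11.0375 dBV.

-11.0375 dBV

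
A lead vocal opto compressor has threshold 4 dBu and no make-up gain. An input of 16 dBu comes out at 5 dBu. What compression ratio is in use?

Input overshoot = 16 − 4 = 12 dB; output overshoot = 5 − 4 = 1 dB.
Ratio = 12 / 1 = 12.

12:1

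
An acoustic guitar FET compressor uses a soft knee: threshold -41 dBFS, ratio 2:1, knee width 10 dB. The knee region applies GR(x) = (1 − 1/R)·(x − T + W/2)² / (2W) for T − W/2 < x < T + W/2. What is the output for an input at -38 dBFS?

x − T + W/2 = -38 − (-41) + 5 = 8.
GR = (1 − 1/2) × 8² / 20 = 0.5 × 64 / 20 = 1.6 dB.
Output = -38 − 1.6 = -39.6 dBFS.

-39.6 dBFS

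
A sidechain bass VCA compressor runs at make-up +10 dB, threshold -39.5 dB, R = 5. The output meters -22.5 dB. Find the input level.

-4.5 dB

Stripping the +10 dB make-up gives -32.5 dB at the gain stage.
Post-compression overshoot = -32.5 − (-39.5) = 7 dB.
Input overshoot = R × output overshoot = 35 dB → input = -39.5 + 35 = -4.5 dB.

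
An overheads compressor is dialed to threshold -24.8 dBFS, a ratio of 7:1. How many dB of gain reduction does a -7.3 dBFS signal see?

Overshoot = -7.3 − (-24.8) = 17.5 dB.
A 7:1 ratio leaves 2.5 dB of that excess.
Gain reduction = 17.5 − 2.5 = 15 dB.

15 dB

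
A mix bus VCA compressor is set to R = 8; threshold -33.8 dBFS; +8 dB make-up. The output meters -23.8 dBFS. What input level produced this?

-17.8 dBFS

Remove make-up: -23.8 − 8 = -31.8 dBFS.
Post-compression overshoot = -31.8 − (-33.8) = 2 dB.
Undo the ratio: input overshoot = 2 × 8 = 16 dB, giving input = -17.8 dBFS.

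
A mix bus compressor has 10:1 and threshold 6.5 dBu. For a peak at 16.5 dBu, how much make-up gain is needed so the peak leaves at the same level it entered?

9 dB

The peak compresses to 6.5 + 10/10 = 7.5 dBu.
To reach 16.5 dBu requires 16.5 − 7.5 = 9 dB of make-up.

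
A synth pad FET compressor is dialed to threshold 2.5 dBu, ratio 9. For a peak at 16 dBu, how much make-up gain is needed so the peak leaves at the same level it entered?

The peak compresses to 2.5 + 13.5/9 = 4 dBu.
To reach 16 dBu requires 16 − 4 = 12 dB of make-up.

12 dB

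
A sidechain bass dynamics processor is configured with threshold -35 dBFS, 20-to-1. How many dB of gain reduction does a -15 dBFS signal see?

19 dB

Overshoot = -15 − (-35) = 20 dB.
A 20:1 ratio leaves 1 dB of that excess.
So the signal is attenuated by 20 − 1 = 19 dB.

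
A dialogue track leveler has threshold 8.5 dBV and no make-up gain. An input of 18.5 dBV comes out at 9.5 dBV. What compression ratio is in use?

Input overshoot = 18.5 − 8.5 = 10 dB; output overshoot = 9.5 − 8.5 = 1 dB.
Ratio = 10 / 1 = 10.

10:1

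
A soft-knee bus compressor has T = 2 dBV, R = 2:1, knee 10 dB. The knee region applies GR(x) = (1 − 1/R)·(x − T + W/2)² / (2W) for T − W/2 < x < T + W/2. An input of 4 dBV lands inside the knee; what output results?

x − T + W/2 = 4 − 2 + 5 = 7.
GR = (1 − 1/2) × 7² / 20 = 0.5 × 49 / 20 = 1.225 dB.
Output = 4 − 1.225 = 2.775 dBV.

2.775 dBV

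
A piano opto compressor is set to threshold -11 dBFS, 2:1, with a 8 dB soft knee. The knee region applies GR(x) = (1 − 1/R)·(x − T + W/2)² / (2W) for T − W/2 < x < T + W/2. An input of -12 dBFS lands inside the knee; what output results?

-12.28125 dBFS

x − T + W/2 = -12 − (-11) + 4 = 3.
GR = (1 − 1/2) × 3² / 16 = 0.5 × 9 / 16 = 0.28125 dB.
Output = -12 − 0.28125 = -12.28125 dBFS.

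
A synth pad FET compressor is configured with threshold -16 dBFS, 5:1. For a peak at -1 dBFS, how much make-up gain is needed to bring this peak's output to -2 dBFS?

Without make-up, output = threshold + overshoot/5 = -16 + 3 = -13 dBFS.
Gap to target: 11 dB.

11 dB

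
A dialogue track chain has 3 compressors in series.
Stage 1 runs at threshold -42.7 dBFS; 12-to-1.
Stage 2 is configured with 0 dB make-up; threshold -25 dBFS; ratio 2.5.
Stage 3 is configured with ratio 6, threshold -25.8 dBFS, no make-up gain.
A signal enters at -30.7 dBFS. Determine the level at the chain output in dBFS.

Stage 1: -30.7 dBFS is 12 dB over -42.7 dBFS; at 12:1 that becomes 1 dB over, giving -41.7 dBFS.
Stage 2: -41.7 dBFS ≤ -25 dBFS, so stage 2 doesn't engage; output -41.7 dBFS.
Stage 3: below threshold (-41.7 ≤ -25.8); passes unchanged; output -41.7 dBFS.

-41.7 dBFS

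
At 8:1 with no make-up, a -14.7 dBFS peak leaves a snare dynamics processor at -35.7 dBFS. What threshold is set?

Gain reduction = -14.7 − (-35.7) = 21 dB; output overshoot = GR / (R − 1) = 21 / 7 = 3 dB.
Threshold = output − output overshoot = -35.7 − 3 = -38.7 dBFS.

-38.7 dBFS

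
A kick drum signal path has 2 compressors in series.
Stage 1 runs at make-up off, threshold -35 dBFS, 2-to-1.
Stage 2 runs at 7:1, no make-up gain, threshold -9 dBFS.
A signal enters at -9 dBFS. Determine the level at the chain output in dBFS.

Stage 1: -9 dBFS is 26 dB over -35 dBFS; at 2:1 that becomes 13 dB over, giving -22 dBFS.
Stage 2: -22 dBFS is at or below the -9 dBFS threshold — no compression; output -22 dBFS.

-22 dBFS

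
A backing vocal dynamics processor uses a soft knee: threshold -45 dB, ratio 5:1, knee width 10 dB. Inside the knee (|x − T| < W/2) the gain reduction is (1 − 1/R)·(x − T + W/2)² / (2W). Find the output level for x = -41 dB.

-44.24 dB

x − T + W/2 = -41 − (-45) + 5 = 9.
GR = (1 − 1/5) × 9² / 20 = 0.8 × 81 / 20 = 3.24 dB.
Output = -41 − 3.24 = -44.24 dB.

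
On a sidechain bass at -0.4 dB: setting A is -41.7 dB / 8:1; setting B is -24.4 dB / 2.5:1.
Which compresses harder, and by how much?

A: overshoot 41.3 dB → output overshoot 5.1625 dB → GR 36.1375 dB.
B: overshoot 24 dB → output overshoot 9.6 dB → GR 14.4 dB.
A reduces 21.7375 dB more.

A, by 21.7375 dB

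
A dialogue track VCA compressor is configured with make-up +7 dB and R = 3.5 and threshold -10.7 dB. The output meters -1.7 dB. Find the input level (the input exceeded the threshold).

Stripping the +7 dB make-up gives -8.7 dB at the gain stage.
The compressed level sits -8.7 − (-10.7) = 2 dB over threshold.
Before 3.5:1 compression the overshoot was 2 × 3.5 = 7 dB, so input = -10.7 + 7 = -3.7 dB.

-3.7 dB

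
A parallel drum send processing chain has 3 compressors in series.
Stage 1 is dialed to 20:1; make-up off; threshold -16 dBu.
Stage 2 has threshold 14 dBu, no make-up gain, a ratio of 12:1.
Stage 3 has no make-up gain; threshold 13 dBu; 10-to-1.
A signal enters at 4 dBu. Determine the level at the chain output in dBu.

Stage 1: overshoot 20 dB → 20/20 = 1 dB → -15 dBu.
Stage 2: -15 dBu ≤ 14 dBu, so stage 2 doesn't engage; output -15 dBu.
Stage 3: -15 dBu ≤ 13 dBu, so stage 3 doesn't engage; output -15 dBu.

-15 dBu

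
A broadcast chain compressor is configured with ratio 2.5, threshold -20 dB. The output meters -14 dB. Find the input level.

-5 dB

Post-compression overshoot = -14 − (-20) = 6 dB.
Undo the ratio: input overshoot = 6 × 2.5 = 15 dB, giving input = -5 dB.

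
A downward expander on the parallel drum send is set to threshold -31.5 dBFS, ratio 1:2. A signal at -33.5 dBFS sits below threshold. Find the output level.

The input is 2 dB below the -31.5 dBFS threshold.
A 1:2 expander multiplies undershoot by 2: 2 × 2 = 4 dB below threshold.
Output = -31.5 − 4 = -35.5 dBFS.

-35.5 dBFS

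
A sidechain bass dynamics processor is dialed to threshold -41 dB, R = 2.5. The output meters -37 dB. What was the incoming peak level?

The compressed level sits -37 − (-41) = 4 dB over threshold.
Input overshoot = R × output overshoot = 10 dB → input = -41 + 10 = -31 dB.

-31 dB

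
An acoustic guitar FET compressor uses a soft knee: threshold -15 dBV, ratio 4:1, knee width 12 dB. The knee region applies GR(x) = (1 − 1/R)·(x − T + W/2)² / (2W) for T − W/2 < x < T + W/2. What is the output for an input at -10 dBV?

-13.78125 dBV

x − T + W/2 = -10 − (-15) + 6 = 11.
GR = (1 − 1/4) × 11² / 24 = 0.75 × 121 / 24 = 3.78125 dB.
Output = -10 − 3.78125 = -13.78125 dBV.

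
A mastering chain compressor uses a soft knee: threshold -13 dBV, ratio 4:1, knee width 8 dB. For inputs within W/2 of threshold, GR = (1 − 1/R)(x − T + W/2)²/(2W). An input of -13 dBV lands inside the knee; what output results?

x − T + W/2 = -13 − (-13) + 4 = 4.
GR = (1 − 1/4) × 4² / 16 = 0.75 × 16 / 16 = 0.75 dB.
Output = -13 − 0.75 = -13.75 dBV.

-13.75 dBV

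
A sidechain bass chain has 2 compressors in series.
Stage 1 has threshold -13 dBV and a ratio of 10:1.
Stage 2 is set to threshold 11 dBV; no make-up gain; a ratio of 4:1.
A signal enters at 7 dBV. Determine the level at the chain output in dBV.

Stage 1: overshoot 20 dB → 20/10 = 2 dB → -11 dBV.
Stage 2: below threshold (-11 ≤ 11); passes unchanged; output -11 dBV.

-11 dBV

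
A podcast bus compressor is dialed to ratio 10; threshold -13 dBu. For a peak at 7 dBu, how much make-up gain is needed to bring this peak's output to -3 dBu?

8 dB

Overshoot 20 dB → 20/10 = 2 dB after compression, so the compressed level is -13 + 2 = -11 dBu.
Make-up = target − compressed = -3 − (-11) = 8 dB.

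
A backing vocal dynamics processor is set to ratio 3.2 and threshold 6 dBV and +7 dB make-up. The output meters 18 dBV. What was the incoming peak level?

Remove make-up: 18 − 7 = 11 dBV.
That's 5 dB above the 6 dBV threshold.
Undo the ratio: input overshoot = 5 × 3.2 = 16 dB, giving input = 22 dBV.

22 dBV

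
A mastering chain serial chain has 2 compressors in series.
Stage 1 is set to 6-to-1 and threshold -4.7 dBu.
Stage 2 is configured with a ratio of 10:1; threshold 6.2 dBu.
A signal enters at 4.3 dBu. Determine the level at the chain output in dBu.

Stage 1: overshoot 9 dB → 9/6 = 1.5 dB → -3.2 dBu.
Stage 2: below threshold (-3.2 ≤ 6.2); passes unchanged; output -3.2 dBu.

-3.2 dBu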